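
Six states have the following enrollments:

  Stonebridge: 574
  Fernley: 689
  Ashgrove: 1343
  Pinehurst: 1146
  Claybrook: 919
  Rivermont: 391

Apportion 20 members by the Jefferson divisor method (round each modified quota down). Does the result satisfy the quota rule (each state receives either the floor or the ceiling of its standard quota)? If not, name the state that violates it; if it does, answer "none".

Standard quotas: Stonebridge 2.268, Fernley 2.722, Ashgrove 5.306, Pinehurst 4.528, Claybrook 3.631, Rivermont 1.545.
Jefferson allocation: Stonebridge 2, Fernley 3, Ashgrove 5, Pinehurst 5, Claybrook 4, Rivermont 1.
Every allocation lies between the lower and upper quota.

none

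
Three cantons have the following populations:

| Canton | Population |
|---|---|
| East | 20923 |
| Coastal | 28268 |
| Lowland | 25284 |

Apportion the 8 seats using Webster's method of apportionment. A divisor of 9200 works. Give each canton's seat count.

With modified divisor 9200: modified quotas East 2.274, Coastal 3.073, Lowland 2.748.
Rounding to the nearest integer: East 2, Coastal 3, Lowland 3 (total 8).

East 2; Coastal 3; Lowland 3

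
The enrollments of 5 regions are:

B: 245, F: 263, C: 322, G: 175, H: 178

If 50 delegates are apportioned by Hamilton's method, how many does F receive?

Total 1183; standard divisor 1183/50 ≈ 23.66.
Standard quotas: B 10.355, F 11.116, C 13.609, G 7.396, H 7.523.
Lower quotas: B 10, F 11, C 13, G 7, H 7 (sum 48, leaving 2 seats).
Remainders in descending order: C 0.609, H 0.523, G 0.396, B 0.355, F 0.116.
The surplus seats go to C, H.
F receives 11.

11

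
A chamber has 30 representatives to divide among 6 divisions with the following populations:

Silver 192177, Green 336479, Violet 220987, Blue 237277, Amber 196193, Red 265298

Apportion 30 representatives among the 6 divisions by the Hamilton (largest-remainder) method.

Standard divisor: 1448411 ÷ 30 ≈ 48280.367.
Standard quotas: Silver 3.9804, Green 6.9693, Violet 4.5772, Blue 4.9146, Amber 4.0636, Red 5.4949.
Lower quotas: Silver 3, Green 6, Violet 4, Blue 4, Amber 4, Red 5 (sum 26, leaving 4 seats).
Remainders in descending order: Silver 0.9804, Green 0.9693, Blue 0.9146, Violet 0.5772, Red 0.4949, Amber 0.0636.
The surplus seats go to Silver, Green, Blue, Violet.

Silver 4; Green 7; Violet 5; Blue 5; Amber 4; Red 5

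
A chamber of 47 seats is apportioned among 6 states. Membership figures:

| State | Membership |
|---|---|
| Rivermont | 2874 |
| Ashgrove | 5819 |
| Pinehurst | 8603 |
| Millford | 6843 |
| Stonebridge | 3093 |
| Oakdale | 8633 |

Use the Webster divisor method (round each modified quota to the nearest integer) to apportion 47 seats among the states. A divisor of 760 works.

Rivermont 4, Ashgrove 8, Pinehurst 11, Millford 9, Stonebridge 4, Oakdale 11

With modified divisor 760: modified quotas Rivermont 3.782, Ashgrove 7.657, Pinehurst 11.320, Millford 9.004, Stonebridge 4.070, Oakdale 11.359.
Rounding to the nearest integer: Rivermont 4, Ashgrove 8, Pinehurst 11, Millford 9, Stonebridge 4, Oakdale 11 (total 47).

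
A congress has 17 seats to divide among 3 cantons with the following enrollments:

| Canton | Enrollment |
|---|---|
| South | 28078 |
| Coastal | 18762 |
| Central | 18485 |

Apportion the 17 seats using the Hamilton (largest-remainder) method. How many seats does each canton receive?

South=7, Coastal=5, Central=5

The standard divisor is 65325/17 ≈ 3842.647.
Standard quotas: South 7.3069, Coastal 4.8826, Central 4.8105.
Lower quotas: South 7, Coastal 4, Central 4 (sum 15, leaving 2 seats).
Remainders in descending order: Coastal 0.8826, Central 0.8105, South 0.3069.
Largest remainders: Coastal, Central receive the extra seats.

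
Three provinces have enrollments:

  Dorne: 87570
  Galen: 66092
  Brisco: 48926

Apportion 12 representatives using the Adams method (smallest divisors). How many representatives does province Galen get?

Standard divisor 202588/12 ≈ 16882.333; standard quotas: Dorne 5.187, Galen 3.915, Brisco 2.898.
Rounding up gives 6, 4, 3 = 13 seats, so the divisor must be adjusted.
With modified divisor 19700: modified quotas Dorne 4.445, Galen 3.355, Brisco 2.484.
Rounding up: Dorne 5, Galen 4, Brisco 3 (total 12).
Galen receives 4.

4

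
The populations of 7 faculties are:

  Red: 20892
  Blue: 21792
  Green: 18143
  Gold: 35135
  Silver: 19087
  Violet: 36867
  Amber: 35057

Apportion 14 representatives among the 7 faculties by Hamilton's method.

Red 1, Blue 2, Green 1, Gold 3, Silver 1, Violet 3, Amber 3

Total 186973; standard divisor 186973/14 ≈ 13355.214.
Standard quotas: Red 1.5643, Blue 1.6317, Green 1.3585, Gold 2.6308, Silver 1.4292, Violet 2.7605, Amber 2.6250.
Lower quotas: Red 1, Blue 1, Green 1, Gold 2, Silver 1, Violet 2, Amber 2 (sum 10, leaving 4 seats).
Remainders in descending order: Violet 0.7605, Blue 0.6317, Gold 0.6308, Amber 0.6250, Red 0.5643, Silver 0.4292, Green 0.3585.
The surplus seats go to Violet, Blue, Gold, Amber.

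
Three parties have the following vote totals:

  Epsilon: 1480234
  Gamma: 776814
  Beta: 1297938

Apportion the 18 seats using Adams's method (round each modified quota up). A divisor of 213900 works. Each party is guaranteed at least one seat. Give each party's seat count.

With modified divisor 213900: modified quotas Epsilon 6.920, Gamma 3.632, Beta 6.068.
Rounding up: Epsilon 7, Gamma 4, Beta 7 (total 18).

Epsilon=7; Gamma=4; Beta=7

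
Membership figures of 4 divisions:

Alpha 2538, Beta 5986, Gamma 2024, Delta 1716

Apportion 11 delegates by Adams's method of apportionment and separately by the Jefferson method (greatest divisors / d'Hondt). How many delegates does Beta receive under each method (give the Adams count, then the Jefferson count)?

5 and 6

Adams: Alpha 2, Beta 5, Gamma 2, Delta 2.
Jefferson: Alpha 2, Beta 6, Gamma 2, Delta 1.
Beta gets 5 under Adams and 6 under Jefferson.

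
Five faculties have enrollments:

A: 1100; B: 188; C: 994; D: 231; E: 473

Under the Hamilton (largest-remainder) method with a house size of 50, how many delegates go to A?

18

The standard divisor is 2986/50 ≈ 59.72.
Standard quotas: A 18.419, B 3.148, C 16.644, D 3.868, E 7.920.
Lower quotas: A 18, B 3, C 16, D 3, E 7 (sum 47, leaving 3 seats).
Remainders in descending order: E 0.920, D 0.868, C 0.644, A 0.419, B 0.148.
The surplus seats go to E, D, C.
A receives 18.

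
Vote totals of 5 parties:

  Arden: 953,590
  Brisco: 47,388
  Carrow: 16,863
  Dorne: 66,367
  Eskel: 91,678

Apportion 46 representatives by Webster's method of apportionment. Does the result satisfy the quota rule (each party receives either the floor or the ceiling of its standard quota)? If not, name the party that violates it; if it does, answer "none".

Arden

Standard quotas: Arden 37.304, Brisco 1.854, Carrow 0.660, Dorne 2.596, Eskel 3.586.
Webster allocation: Arden 36, Brisco 2, Carrow 1, Dorne 3, Eskel 4.
Arden has quota 37.304 (lower 37, upper 38) but receives 36 — outside the quota interval.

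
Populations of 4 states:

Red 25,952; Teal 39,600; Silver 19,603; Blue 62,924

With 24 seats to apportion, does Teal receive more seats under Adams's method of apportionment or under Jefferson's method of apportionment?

Adams

Adams: Red 4, Teal 7, Silver 3, Blue 10.
Jefferson: Red 4, Teal 6, Silver 3, Blue 11.
Teal gets 7 under Adams and 6 under Jefferson.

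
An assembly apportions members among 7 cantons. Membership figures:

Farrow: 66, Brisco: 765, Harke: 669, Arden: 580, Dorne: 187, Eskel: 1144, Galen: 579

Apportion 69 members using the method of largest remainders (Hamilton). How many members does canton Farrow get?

1

Total 3990; standard divisor 3990/69 ≈ 57.826.
Standard quotas: Farrow 1.141, Brisco 13.229, Harke 11.569, Arden 10.030, Dorne 3.234, Eskel 19.783, Galen 10.013.
Lower quotas: Farrow 1, Brisco 13, Harke 11, Arden 10, Dorne 3, Eskel 19, Galen 10 (sum 67, leaving 2 seats).
Remainders in descending order: Eskel 0.783, Harke 0.569, Dorne 0.234, Brisco 0.229, Farrow 0.141, Arden 0.030, Galen 0.013.
Largest remainders: Eskel, Harke receive the extra seats.
Farrow receives 1.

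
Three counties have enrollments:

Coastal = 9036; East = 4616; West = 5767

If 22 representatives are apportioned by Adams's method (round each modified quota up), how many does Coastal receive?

10

Standard divisor 19419/22 ≈ 882.682; standard quotas: Coastal 10.237, East 5.230, West 6.533.
Rounding up gives 11, 6, 7 = 24 seats, so the divisor must be adjusted.
With modified divisor 940: modified quotas Coastal 9.613, East 4.911, West 6.135.
Rounding up: Coastal 10, East 5, West 7 (total 22).
Coastal receives 10.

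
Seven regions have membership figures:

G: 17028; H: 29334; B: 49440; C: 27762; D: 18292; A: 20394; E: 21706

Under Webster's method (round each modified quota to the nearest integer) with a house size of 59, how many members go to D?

6

Standard divisor 183956/59 ≈ 3117.898; standard quotas: G 5.461, H 9.408, B 15.857, C 8.904, D 5.867, A 6.541, E 6.962.
Rounding to the nearest integer gives G 5, H 9, B 16, C 9, D 6, A 7, E 7 — total 59, matching the house size, so no adjustment is needed.
D receives 6.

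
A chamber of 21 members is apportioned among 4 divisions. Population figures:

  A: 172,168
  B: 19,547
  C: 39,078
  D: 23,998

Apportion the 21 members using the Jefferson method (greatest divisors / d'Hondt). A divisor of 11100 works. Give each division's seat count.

A=15; B=1; C=3; D=2

With modified divisor 11100: modified quotas A 15.511, B 1.761, C 3.521, D 2.162.
Rounding down: A 15, B 1, C 3, D 2 (total 21).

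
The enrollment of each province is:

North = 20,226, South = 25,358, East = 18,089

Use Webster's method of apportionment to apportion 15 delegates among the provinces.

North 5; South 6; East 4

Standard divisor 63673/15 ≈ 4244.867; standard quotas: North 4.765, South 5.974, East 4.261.
Rounding to the nearest integer gives North 5, South 6, East 4 — total 15, matching the house size, so no adjustment is needed.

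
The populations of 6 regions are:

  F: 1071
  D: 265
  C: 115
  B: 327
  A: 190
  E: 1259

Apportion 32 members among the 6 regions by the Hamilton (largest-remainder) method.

Total 3227; standard divisor 3227/32 ≈ 100.844.
Standard quotas: F 10.620, D 2.628, C 1.140, B 3.243, A 1.884, E 12.485.
Lower quotas: F 10, D 2, C 1, B 3, A 1, E 12 (sum 29, leaving 3 seats).
Remainders in descending order: A 0.884, D 0.628, F 0.620, E 0.485, B 0.243, C 0.140.
Largest remainders: A, D, F receive the extra seats.

F 11, D 3, C 1, B 3, A 2, E 12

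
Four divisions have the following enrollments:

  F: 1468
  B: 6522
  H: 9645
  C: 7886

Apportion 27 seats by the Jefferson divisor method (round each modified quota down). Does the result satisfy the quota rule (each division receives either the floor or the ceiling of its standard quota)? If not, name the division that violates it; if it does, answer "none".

none

Standard quotas: F 1.553, B 6.900, H 10.204, C 8.343.
Jefferson allocation: F 1, B 7, H 11, C 8.
Every allocation lies between the lower and upper quota.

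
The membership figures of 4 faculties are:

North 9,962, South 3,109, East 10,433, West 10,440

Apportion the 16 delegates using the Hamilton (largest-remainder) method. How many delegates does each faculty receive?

Total 33944; standard divisor 33944/16 ≈ 2121.5.
Standard quotas: North 4.6957, South 1.4655, East 4.9177, West 4.9210.
Lower quotas: North 4, South 1, East 4, West 4 (sum 13, leaving 3 seats).
Remainders in descending order: West 0.9210, East 0.9177, North 0.6957, South 0.4655.
Largest remainders: West, East, North receive the extra seats.

North 5, South 1, East 5, West 5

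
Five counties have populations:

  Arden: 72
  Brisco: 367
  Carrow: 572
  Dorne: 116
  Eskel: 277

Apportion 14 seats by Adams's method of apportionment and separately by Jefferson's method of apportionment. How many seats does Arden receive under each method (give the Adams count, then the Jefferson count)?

1 and 0

Adams: Arden 1, Brisco 4, Carrow 5, Dorne 1, Eskel 3.
Jefferson: Arden 0, Brisco 4, Carrow 6, Dorne 1, Eskel 3.
Arden gets 1 under Adams and 0 under Jefferson.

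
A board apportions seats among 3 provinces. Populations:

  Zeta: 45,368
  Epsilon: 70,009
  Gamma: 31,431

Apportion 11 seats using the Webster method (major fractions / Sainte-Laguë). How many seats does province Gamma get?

Standard divisor 146808/11 ≈ 13346.182; standard quotas: Zeta 3.399, Epsilon 5.246, Gamma 2.355.
Rounding to the nearest integer gives 3, 5, 2 = 10 seats, so the divisor must be adjusted.
With modified divisor 12800: modified quotas Zeta 3.544, Epsilon 5.469, Gamma 2.456.
Rounding to the nearest integer: Zeta 4, Epsilon 5, Gamma 2 (total 11).
Gamma receives 2.

2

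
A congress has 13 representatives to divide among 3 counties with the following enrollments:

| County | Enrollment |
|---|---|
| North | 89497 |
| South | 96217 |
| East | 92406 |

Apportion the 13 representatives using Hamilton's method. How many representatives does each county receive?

North=4, South=5, East=4

Standard divisor: 278120 ÷ 13 ≈ 21393.846.
Standard quotas: North 4.1833, South 4.4974, East 4.3193.
Lower quotas: North 4, South 4, East 4 (sum 12, leaving 1 seat).
Remainders in descending order: South 0.4974, East 0.3193, North 0.1833.
The surplus seat goes to South.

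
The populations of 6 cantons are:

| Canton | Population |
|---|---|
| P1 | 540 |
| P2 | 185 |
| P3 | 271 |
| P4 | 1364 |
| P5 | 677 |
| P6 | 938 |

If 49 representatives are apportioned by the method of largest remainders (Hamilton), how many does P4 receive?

17

Standard divisor: 3975 ÷ 49 ≈ 81.122.
Standard quotas: P1 6.657, P2 2.281, P3 3.341, P4 16.814, P5 8.345, P6 11.563.
Lower quotas: P1 6, P2 2, P3 3, P4 16, P5 8, P6 11 (sum 46, leaving 3 seats).
Remainders in descending order: P4 0.814, P1 0.657, P6 0.563, P5 0.345, P3 0.341, P2 0.281.
The surplus seats go to P4, P1, P6.
P4 receives 17.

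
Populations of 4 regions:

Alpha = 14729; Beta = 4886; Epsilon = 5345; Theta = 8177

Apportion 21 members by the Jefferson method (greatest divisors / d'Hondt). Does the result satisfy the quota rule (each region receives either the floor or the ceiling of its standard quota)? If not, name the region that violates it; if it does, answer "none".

none

Standard quotas: Alpha 9.334, Beta 3.096, Epsilon 3.387, Theta 5.182.
Jefferson allocation: Alpha 10, Beta 3, Epsilon 3, Theta 5.
Every allocation lies between the lower and upper quota.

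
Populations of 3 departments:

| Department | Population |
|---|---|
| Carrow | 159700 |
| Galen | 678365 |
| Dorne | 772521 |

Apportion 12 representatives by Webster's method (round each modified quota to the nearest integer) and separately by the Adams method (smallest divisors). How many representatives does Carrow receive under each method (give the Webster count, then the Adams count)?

1 and 2

Webster: Carrow 1, Galen 5, Dorne 6.
Adams: Carrow 2, Galen 5, Dorne 5.
Carrow gets 1 under Webster and 2 under Adams.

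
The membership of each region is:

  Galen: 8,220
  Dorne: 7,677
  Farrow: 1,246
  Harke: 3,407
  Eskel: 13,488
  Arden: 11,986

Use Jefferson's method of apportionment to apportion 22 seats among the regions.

Galen=4, Dorne=4, Farrow=0, Harke=1, Eskel=7, Arden=6

Standard divisor 46024/22 ≈ 2092; standard quotas: Galen 3.929, Dorne 3.670, Farrow 0.596, Harke 1.629, Eskel 6.447, Arden 5.729.
Rounding down gives 3, 3, 0, 1, 6, 5 = 18 seats, so the divisor must be adjusted.
With modified divisor 1800: modified quotas Galen 4.567, Dorne 4.265, Farrow 0.692, Harke 1.893, Eskel 7.493, Arden 6.659.
Rounding down: Galen 4, Dorne 4, Farrow 0, Harke 1, Eskel 7, Arden 6 (total 22).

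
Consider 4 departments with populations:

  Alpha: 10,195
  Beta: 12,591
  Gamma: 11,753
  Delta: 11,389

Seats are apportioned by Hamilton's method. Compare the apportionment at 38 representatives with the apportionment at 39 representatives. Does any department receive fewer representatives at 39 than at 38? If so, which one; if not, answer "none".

At 38 seats: Alpha 9, Beta 10, Gamma 10, Delta 9.
At 39 seats: Alpha 8, Beta 11, Gamma 10, Delta 10.
Alpha drops from 9 to 8.

Alpha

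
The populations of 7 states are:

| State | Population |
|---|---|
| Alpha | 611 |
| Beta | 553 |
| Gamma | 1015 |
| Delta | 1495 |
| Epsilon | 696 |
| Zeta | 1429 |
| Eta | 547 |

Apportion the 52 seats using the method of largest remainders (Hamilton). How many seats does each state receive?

Alpha=5; Beta=5; Gamma=8; Delta=12; Epsilon=6; Zeta=12; Eta=4

Standard divisor: 6346 ÷ 52 ≈ 122.038.
Standard quotas: Alpha 5.007, Beta 4.531, Gamma 8.317, Delta 12.250, Epsilon 5.703, Zeta 11.709, Eta 4.482.
Lower quotas: Alpha 5, Beta 4, Gamma 8, Delta 12, Epsilon 5, Zeta 11, Eta 4 (sum 49, leaving 3 seats).
Remainders in descending order: Zeta 0.709, Epsilon 0.703, Beta 0.531, Eta 0.482, Gamma 0.317, Delta 0.250, Alpha 0.007.
The surplus seats go to Zeta, Epsilon, Beta.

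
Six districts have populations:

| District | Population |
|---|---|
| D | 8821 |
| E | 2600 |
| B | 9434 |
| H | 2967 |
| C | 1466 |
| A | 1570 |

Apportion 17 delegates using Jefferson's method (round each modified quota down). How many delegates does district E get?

1

Standard divisor 26858/17 ≈ 1579.882; standard quotas: D 5.583, E 1.646, B 5.971, H 1.878, C 0.928, A 0.994.
Rounding down gives 5, 1, 5, 1, 0, 0 = 12 seats, so the divisor must be adjusted.
With modified divisor 1400: modified quotas D 6.301, E 1.857, B 6.739, H 2.119, C 1.047, A 1.121.
Rounding down: D 6, E 1, B 6, H 2, C 1, A 1 (total 17).
E receives 1.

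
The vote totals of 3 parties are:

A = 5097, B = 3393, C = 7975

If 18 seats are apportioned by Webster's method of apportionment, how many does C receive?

Standard divisor 16465/18 ≈ 914.722; standard quotas: A 5.572, B 3.709, C 8.718.
Rounding to the nearest integer gives 6, 4, 9 = 19 seats, so the divisor must be adjusted.
With modified divisor 932: modified quotas A 5.469, B 3.641, C 8.557.
Rounding to the nearest integer: A 5, B 4, C 9 (total 18).
C receives 9.

9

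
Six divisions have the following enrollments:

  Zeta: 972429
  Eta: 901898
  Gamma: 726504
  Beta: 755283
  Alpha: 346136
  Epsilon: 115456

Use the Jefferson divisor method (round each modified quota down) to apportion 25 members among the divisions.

Standard divisor 3817706/25 ≈ 152708.24; standard quotas: Zeta 6.368, Eta 5.906, Gamma 4.757, Beta 4.946, Alpha 2.267, Epsilon 0.756.
Rounding down gives 6, 5, 4, 4, 2, 0 = 21 seats, so the divisor must be adjusted.
With modified divisor 133900: modified quotas Zeta 7.262, Eta 6.736, Gamma 5.426, Beta 5.641, Alpha 2.585, Epsilon 0.862.
Rounding down: Zeta 7, Eta 6, Gamma 5, Beta 5, Alpha 2, Epsilon 0 (total 25).

Zeta 7, Eta 6, Gamma 5, Beta 5, Alpha 2, Epsilon 0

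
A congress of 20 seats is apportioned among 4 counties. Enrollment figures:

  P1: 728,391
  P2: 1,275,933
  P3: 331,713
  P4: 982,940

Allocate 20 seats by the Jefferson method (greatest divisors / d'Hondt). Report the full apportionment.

Standard divisor 3318977/20 ≈ 165948.85; standard quotas: P1 4.389, P2 7.689, P3 1.999, P4 5.923.
Rounding down gives 4, 7, 1, 5 = 17 seats, so the divisor must be adjusted.
With modified divisor 152600: modified quotas P1 4.773, P2 8.361, P3 2.174, P4 6.441.
Rounding down: P1 4, P2 8, P3 2, P4 6 (total 20).

P1: 4, P2: 8, P3: 2, P4: 6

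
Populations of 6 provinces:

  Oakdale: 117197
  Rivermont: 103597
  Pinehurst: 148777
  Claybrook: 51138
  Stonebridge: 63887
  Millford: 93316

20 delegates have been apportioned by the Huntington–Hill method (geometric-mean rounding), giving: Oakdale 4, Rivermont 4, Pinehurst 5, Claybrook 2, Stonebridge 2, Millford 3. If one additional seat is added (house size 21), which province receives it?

Pinehurst

Priority for the next seat is population ÷ (√(s·(s+1))).
Priorities: Oakdale 26206.046, Rivermont 23164.993, Pinehurst 27162.840, Claybrook 20877.001, Stonebridge 26081.759, Millford 26938.009.
Highest priority: Pinehurst.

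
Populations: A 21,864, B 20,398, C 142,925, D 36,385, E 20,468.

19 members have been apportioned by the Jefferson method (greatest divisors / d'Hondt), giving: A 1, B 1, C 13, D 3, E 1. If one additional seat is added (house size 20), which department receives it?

Priority for the next seat is population ÷ (current seats + 1).
Priorities: A 10932.000, B 10199.000, C 10208.929, D 9096.250, E 10234.000.
Highest priority: A.

A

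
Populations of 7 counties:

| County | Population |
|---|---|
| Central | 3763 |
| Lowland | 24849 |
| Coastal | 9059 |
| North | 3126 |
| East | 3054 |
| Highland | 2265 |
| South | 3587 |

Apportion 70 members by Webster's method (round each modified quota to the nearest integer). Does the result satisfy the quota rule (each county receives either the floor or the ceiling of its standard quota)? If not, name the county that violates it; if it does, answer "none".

Lowland

Standard quotas: Central 5.300, Lowland 34.996, Coastal 12.758, North 4.403, East 4.301, Highland 3.190, South 5.052.
Webster allocation: Central 5, Lowland 36, Coastal 13, North 4, East 4, Highland 3, South 5.
Lowland has quota 34.996 (lower 34, upper 35) but receives 36 — outside the quota interval.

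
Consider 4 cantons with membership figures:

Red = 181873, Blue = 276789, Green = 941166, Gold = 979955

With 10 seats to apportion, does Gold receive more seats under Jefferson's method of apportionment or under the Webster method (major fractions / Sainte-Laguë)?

Jefferson

Jefferson: Red 0, Blue 1, Green 4, Gold 5.
Webster: Red 1, Blue 1, Green 4, Gold 4.
Gold gets 5 under Jefferson and 4 under Webster.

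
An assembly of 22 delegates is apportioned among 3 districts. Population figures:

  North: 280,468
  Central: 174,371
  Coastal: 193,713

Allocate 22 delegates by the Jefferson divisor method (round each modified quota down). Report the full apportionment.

North 10, Central 6, Coastal 6

Standard divisor 648552/22 ≈ 29479.636; standard quotas: North 9.514, Central 5.915, Coastal 6.571.
Rounding down gives 9, 5, 6 = 20 seats, so the divisor must be adjusted.
With modified divisor 27900: modified quotas North 10.053, Central 6.250, Coastal 6.943.
Rounding down: North 10, Central 6, Coastal 6 (total 22).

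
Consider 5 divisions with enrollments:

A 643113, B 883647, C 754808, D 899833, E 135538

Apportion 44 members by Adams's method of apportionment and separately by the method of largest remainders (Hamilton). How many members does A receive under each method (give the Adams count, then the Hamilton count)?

Adams: A 9, B 11, C 10, D 12, E 2.
Hamilton: A 8, B 12, C 10, D 12, E 2.
A gets 9 under Adams and 8 under Hamilton.

9 and 8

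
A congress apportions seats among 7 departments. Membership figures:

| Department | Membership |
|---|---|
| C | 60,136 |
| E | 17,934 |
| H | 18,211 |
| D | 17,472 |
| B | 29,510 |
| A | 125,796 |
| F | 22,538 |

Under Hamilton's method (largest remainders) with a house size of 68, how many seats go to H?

4

The standard divisor is 291597/68 ≈ 4288.191.
Standard quotas: C 14.0236, E 4.1822, H 4.2468, D 4.0744, B 6.8817, A 29.3354, F 5.2558.
Lower quotas: C 14, E 4, H 4, D 4, B 6, A 29, F 5 (sum 66, leaving 2 seats).
Remainders in descending order: B 0.8817, A 0.3354, F 0.2558, H 0.2468, E 0.1822, D 0.0744, C 0.0236.
Largest remainders: B, A receive the extra seats.
H receives 4.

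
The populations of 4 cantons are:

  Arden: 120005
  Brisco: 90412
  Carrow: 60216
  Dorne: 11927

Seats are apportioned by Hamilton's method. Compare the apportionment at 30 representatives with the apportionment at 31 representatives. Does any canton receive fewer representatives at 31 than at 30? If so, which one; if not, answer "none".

At 30 seats: Arden 13, Brisco 10, Carrow 6, Dorne 1.
At 31 seats: Arden 13, Brisco 10, Carrow 7, Dorne 1.
No canton's allocation decreased.

none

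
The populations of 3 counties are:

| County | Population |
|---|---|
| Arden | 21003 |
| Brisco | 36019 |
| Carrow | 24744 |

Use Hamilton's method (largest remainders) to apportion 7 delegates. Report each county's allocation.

Standard divisor: 81766 ÷ 7 ≈ 11680.857.
Standard quotas: Arden 1.7981, Brisco 3.0836, Carrow 2.1183.
Lower quotas: Arden 1, Brisco 3, Carrow 2 (sum 6, leaving 1 seat).
Remainders in descending order: Arden 0.7981, Carrow 0.1183, Brisco 0.0836.
Largest remainder: Arden receives the extra seat.

Arden 2, Brisco 3, Carrow 2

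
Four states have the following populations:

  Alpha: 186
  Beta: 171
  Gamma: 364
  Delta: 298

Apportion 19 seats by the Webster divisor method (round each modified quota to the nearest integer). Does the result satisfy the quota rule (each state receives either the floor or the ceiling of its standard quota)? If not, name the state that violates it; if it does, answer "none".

Standard quotas: Alpha 3.468, Beta 3.188, Gamma 6.787, Delta 5.556.
Webster allocation: Alpha 3, Beta 3, Gamma 7, Delta 6.
Every allocation lies between the lower and upper quota.

none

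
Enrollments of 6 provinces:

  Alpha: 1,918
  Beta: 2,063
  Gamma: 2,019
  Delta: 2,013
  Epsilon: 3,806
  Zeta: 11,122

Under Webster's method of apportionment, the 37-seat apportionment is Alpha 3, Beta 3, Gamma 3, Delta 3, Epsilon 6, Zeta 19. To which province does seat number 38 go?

Beta

Priority for the next seat is population ÷ (current seats + 0.5).
Priorities: Alpha 548.000, Beta 589.429, Gamma 576.857, Delta 575.143, Epsilon 585.538, Zeta 570.359.
Highest priority: Beta.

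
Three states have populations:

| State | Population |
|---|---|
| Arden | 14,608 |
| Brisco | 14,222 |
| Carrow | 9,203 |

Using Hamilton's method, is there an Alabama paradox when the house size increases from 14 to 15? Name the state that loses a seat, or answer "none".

At 14 seats: Arden 5, Brisco 5, Carrow 4.
At 15 seats: Arden 6, Brisco 5, Carrow 4.
No state's allocation decreased.

none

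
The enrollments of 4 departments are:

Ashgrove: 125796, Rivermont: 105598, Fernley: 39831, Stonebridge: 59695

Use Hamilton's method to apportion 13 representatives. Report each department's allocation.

Standard divisor: 330920 ÷ 13 ≈ 25455.385.
Standard quotas: Ashgrove 4.9418, Rivermont 4.1484, Fernley 1.5647, Stonebridge 2.3451.
Lower quotas: Ashgrove 4, Rivermont 4, Fernley 1, Stonebridge 2 (sum 11, leaving 2 seats).
Remainders in descending order: Ashgrove 0.9418, Fernley 0.5647, Stonebridge 0.3451, Rivermont 0.1484.
Largest remainders: Ashgrove, Fernley receive the extra seats.

Ashgrove 5; Rivermont 4; Fernley 2; Stonebridge 2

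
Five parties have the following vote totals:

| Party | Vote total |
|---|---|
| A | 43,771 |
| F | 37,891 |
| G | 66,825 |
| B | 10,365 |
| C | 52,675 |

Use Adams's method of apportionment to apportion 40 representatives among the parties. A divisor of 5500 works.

With modified divisor 5500: modified quotas A 7.958, F 6.889, G 12.150, B 1.885, C 9.577.
Rounding up: A 8, F 7, G 13, B 2, C 10 (total 40).

A 8, F 7, G 13, B 2, C 10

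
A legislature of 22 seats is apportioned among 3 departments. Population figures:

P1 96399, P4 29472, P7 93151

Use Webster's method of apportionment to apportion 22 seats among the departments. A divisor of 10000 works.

With modified divisor 10000: modified quotas P1 9.640, P4 2.947, P7 9.315.
Rounding to the nearest integer: P1 10, P4 3, P7 9 (total 22).

P1: 10, P4: 3, P7: 9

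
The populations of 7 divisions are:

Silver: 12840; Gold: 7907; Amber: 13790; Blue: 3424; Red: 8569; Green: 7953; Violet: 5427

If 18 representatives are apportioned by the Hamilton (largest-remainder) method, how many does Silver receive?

4

Standard divisor: 59910 ÷ 18 ≈ 3328.333.
Standard quotas: Silver 3.8578, Gold 2.3757, Amber 4.1432, Blue 1.0287, Red 2.5746, Green 2.3895, Violet 1.6305.
Lower quotas: Silver 3, Gold 2, Amber 4, Blue 1, Red 2, Green 2, Violet 1 (sum 15, leaving 3 seats).
Remainders in descending order: Silver 0.8578, Violet 0.6305, Red 0.5746, Green 0.3895, Gold 0.3757, Amber 0.1432, Blue 0.0287.
Largest remainders: Silver, Violet, Red receive the extra seats.
Silver receives 4.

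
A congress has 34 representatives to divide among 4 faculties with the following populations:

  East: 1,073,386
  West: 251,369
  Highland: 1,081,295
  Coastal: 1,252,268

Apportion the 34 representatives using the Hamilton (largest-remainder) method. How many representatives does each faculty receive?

East=10, West=2, Highland=10, Coastal=12

Standard divisor: 3658318 ÷ 34 ≈ 107597.588.
Standard quotas: East 9.9759, West 2.3362, Highland 10.0494, Coastal 11.6384.
Lower quotas: East 9, West 2, Highland 10, Coastal 11 (sum 32, leaving 2 seats).
Remainders in descending order: East 0.9759, Coastal 0.6384, West 0.3362, Highland 0.0494.
The surplus seats go to East, Coastal.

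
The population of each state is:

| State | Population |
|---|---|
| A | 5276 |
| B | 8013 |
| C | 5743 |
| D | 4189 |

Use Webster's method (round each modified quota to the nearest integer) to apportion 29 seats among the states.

Standard divisor 23221/29 ≈ 800.724; standard quotas: A 6.589, B 10.007, C 7.172, D 5.232.
Rounding to the nearest integer gives A 7, B 10, C 7, D 5 — total 29, matching the house size, so no adjustment is needed.

A: 7; B: 10; C: 7; D: 5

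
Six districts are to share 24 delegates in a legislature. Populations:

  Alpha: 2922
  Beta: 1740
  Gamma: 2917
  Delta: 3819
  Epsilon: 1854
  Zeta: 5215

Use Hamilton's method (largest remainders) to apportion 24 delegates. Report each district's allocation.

Alpha 4, Beta 2, Gamma 4, Delta 5, Epsilon 2, Zeta 7

Total 18467; standard divisor 18467/24 ≈ 769.458.
Standard quotas: Alpha 3.7975, Beta 2.2613, Gamma 3.7910, Delta 4.9632, Epsilon 2.4095, Zeta 6.7775.
Lower quotas: Alpha 3, Beta 2, Gamma 3, Delta 4, Epsilon 2, Zeta 6 (sum 20, leaving 4 seats).
Remainders in descending order: Delta 0.9632, Alpha 0.7975, Gamma 0.7910, Zeta 0.7775, Epsilon 0.4095, Beta 0.2613.
Largest remainders: Delta, Alpha, Gamma, Zeta receive the extra seats.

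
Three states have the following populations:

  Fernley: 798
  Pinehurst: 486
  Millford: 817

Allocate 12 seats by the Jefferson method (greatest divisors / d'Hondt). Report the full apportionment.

Standard divisor 2101/12 ≈ 175.083; standard quotas: Fernley 4.558, Pinehurst 2.776, Millford 4.666.
Rounding down gives 4, 2, 4 = 10 seats, so the divisor must be adjusted.
With modified divisor 160.8: modified quotas Fernley 4.963, Pinehurst 3.022, Millford 5.081.
Rounding down: Fernley 4, Pinehurst 3, Millford 5 (total 12).

Fernley=4, Pinehurst=3, Millford=5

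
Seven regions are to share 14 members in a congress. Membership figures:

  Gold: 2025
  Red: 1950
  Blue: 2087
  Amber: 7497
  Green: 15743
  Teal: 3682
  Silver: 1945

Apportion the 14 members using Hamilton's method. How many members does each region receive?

Total 34929; standard divisor 34929/14 ≈ 2494.929.
Standard quotas: Gold 0.8116, Red 0.7816, Blue 0.8365, Amber 3.0049, Green 6.3100, Teal 1.4758, Silver 0.7796.
Lower quotas: Gold 0, Red 0, Blue 0, Amber 3, Green 6, Teal 1, Silver 0 (sum 10, leaving 4 seats).
Remainders in descending order: Blue 0.8365, Gold 0.8116, Red 0.7816, Silver 0.7796, Teal 0.4758, Green 0.3100, Amber 0.0049.
Largest remainders: Blue, Gold, Red, Silver receive the extra seats.

Gold=1; Red=1; Blue=1; Amber=3; Green=6; Teal=1; Silver=1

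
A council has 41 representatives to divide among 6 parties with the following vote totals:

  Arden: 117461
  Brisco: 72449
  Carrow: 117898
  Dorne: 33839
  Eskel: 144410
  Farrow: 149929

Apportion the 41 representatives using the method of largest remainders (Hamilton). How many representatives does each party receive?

Arden: 7, Brisco: 5, Carrow: 8, Dorne: 2, Eskel: 9, Farrow: 10

Total 635986; standard divisor 635986/41 ≈ 15511.854.
Standard quotas: Arden 7.5723, Brisco 4.6706, Carrow 7.6005, Dorne 2.1815, Eskel 9.3097, Farrow 9.6654.
Lower quotas: Arden 7, Brisco 4, Carrow 7, Dorne 2, Eskel 9, Farrow 9 (sum 38, leaving 3 seats).
Remainders in descending order: Brisco 0.6706, Farrow 0.6654, Carrow 0.6005, Arden 0.5723, Eskel 0.3097, Dorne 0.1815.
The surplus seats go to Brisco, Farrow, Carrow.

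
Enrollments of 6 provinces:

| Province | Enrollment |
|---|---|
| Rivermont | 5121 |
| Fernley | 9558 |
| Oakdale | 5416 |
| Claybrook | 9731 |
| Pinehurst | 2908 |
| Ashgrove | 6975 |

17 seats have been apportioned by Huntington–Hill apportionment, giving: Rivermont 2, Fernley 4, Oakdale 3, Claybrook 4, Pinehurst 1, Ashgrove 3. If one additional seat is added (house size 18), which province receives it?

Claybrook

Priority for the next seat is population ÷ (√(s·(s+1))).
Priorities: Rivermont 2090.639, Fernley 2137.234, Oakdale 1563.465, Claybrook 2175.918, Pinehurst 2056.267, Ashgrove 2013.509.
Highest priority: Claybrook.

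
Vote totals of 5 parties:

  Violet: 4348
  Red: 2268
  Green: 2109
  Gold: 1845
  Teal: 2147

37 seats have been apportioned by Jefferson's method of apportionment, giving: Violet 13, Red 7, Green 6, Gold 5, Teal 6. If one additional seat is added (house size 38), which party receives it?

Violet

Priority for the next seat is population ÷ (current seats + 1).
Priorities: Violet 310.571, Red 283.500, Green 301.286, Gold 307.500, Teal 306.714.
Highest priority: Violet.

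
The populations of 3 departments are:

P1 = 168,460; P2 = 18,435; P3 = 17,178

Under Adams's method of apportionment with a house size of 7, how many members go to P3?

1

Standard divisor 204073/7 ≈ 29153.286; standard quotas: P1 5.778, P2 0.632, P3 0.589.
Rounding up gives 6, 1, 1 = 8 seats, so the divisor must be adjusted.
With modified divisor 37900: modified quotas P1 4.445, P2 0.486, P3 0.453.
Rounding up: P1 5, P2 1, P3 1 (total 7).
P3 receives 1.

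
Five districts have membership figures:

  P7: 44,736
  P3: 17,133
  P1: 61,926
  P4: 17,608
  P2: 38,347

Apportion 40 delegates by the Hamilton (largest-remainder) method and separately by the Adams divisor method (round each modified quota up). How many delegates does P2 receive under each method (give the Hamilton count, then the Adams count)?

8 and 9

Hamilton: P7 10, P3 4, P1 14, P4 4, P2 8.
Adams: P7 10, P3 4, P1 13, P4 4, P2 9.
P2 gets 8 under Hamilton and 9 under Adams.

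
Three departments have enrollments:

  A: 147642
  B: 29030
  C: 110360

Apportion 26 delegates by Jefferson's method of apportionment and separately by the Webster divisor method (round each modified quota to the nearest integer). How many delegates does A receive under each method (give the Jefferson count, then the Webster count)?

14 and 13

Jefferson: A 14, B 2, C 10.
Webster: A 13, B 3, C 10.
A gets 14 under Jefferson and 13 under Webster.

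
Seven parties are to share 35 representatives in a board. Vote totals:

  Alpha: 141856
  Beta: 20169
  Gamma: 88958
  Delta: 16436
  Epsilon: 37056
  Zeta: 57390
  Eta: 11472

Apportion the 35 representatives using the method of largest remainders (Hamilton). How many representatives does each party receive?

Alpha 13, Beta 2, Gamma 8, Delta 2, Epsilon 4, Zeta 5, Eta 1

The standard divisor is 373337/35 ≈ 10666.771.
Standard quotas: Alpha 13.2989, Beta 1.8908, Gamma 8.3397, Delta 1.5409, Epsilon 3.4740, Zeta 5.3803, Eta 1.0755.
Lower quotas: Alpha 13, Beta 1, Gamma 8, Delta 1, Epsilon 3, Zeta 5, Eta 1 (sum 32, leaving 3 seats).
Remainders in descending order: Beta 0.8908, Delta 0.5409, Epsilon 0.4740, Zeta 0.3803, Gamma 0.3397, Alpha 0.2989, Eta 0.0755.
The surplus seats go to Beta, Delta, Epsilon.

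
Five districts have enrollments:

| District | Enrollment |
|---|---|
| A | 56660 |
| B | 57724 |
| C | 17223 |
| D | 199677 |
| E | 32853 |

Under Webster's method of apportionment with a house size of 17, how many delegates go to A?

Standard divisor 364137/17 ≈ 21419.824; standard quotas: A 2.645, B 2.695, C 0.804, D 9.322, E 1.534.
Rounding to the nearest integer gives 3, 3, 1, 9, 2 = 18 seats, so the divisor must be adjusted.
With modified divisor 22300: modified quotas A 2.541, B 2.589, C 0.772, D 8.954, E 1.473.
Rounding to the nearest integer: A 3, B 3, C 1, D 9, E 1 (total 17).
A receives 3.

3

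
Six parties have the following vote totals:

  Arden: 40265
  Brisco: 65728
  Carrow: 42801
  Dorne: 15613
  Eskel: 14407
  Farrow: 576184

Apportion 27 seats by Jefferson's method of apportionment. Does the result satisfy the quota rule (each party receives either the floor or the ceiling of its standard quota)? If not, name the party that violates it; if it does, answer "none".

Standard quotas: Arden 1.440, Brisco 2.351, Carrow 1.531, Dorne 0.558, Eskel 0.515, Farrow 20.605.
Jefferson allocation: Arden 1, Brisco 2, Carrow 1, Dorne 0, Eskel 0, Farrow 23.
Farrow has quota 20.605 (lower 20, upper 21) but receives 23 — outside the quota interval.

Farrow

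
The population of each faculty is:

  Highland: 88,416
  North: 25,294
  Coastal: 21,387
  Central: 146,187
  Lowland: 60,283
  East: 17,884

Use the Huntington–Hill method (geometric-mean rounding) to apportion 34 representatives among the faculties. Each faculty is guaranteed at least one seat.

Highland: 8, North: 2, Coastal: 2, Central: 14, Lowland: 6, East: 2

With divisor 10628: modified quotas Highland 8.319, North 2.380, Coastal 2.012, Central 13.755, Lowland 5.672, East 1.683.
Geometric-mean thresholds: Highland √(8·9)=8.485, North √(2·3)=2.449, Coastal √(2·3)=2.449, Central √(13·14)=13.491, Lowland √(5·6)=5.477, East √(1·2)=1.414.
Each quota rounded against its threshold gives Highland 8, North 2, Coastal 2, Central 14, Lowland 6, East 2 (total 34).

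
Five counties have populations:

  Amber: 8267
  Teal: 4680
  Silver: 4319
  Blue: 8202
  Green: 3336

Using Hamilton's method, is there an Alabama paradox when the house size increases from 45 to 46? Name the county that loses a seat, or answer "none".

At 45 seats: Amber 13, Teal 7, Silver 7, Blue 13, Green 5.
At 46 seats: Amber 13, Teal 8, Silver 7, Blue 13, Green 5.
No county's allocation decreased.

none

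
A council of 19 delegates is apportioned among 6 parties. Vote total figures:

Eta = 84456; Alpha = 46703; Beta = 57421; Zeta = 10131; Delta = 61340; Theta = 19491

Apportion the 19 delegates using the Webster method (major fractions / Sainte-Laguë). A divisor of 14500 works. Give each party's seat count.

Eta=6, Alpha=3, Beta=4, Zeta=1, Delta=4, Theta=1

With modified divisor 14500: modified quotas Eta 5.825, Alpha 3.221, Beta 3.960, Zeta 0.699, Delta 4.230, Theta 1.344.
Rounding to the nearest integer: Eta 6, Alpha 3, Beta 4, Zeta 1, Delta 4, Theta 1 (total 19).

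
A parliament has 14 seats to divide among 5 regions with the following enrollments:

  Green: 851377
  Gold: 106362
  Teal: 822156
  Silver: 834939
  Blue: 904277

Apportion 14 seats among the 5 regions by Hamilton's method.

The standard divisor is 3519111/14 ≈ 251365.071.
Standard quotas: Green 3.3870, Gold 0.4231, Teal 3.2708, Silver 3.3216, Blue 3.5975.
Lower quotas: Green 3, Gold 0, Teal 3, Silver 3, Blue 3 (sum 12, leaving 2 seats).
Remainders in descending order: Blue 0.5975, Gold 0.4231, Green 0.3870, Silver 0.3216, Teal 0.2708.
The surplus seats go to Blue, Gold.

Green 3; Gold 1; Teal 3; Silver 3; Blue 4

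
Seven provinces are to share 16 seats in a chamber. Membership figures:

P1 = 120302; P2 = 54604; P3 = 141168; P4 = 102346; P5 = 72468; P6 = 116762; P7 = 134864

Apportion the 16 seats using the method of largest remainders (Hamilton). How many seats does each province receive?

The standard divisor is 742514/16 ≈ 46407.125.
Standard quotas: P1 2.5923, P2 1.1766, P3 3.0419, P4 2.2054, P5 1.5616, P6 2.5160, P7 2.9061.
Lower quotas: P1 2, P2 1, P3 3, P4 2, P5 1, P6 2, P7 2 (sum 13, leaving 3 seats).
Remainders in descending order: P7 0.9061, P1 0.5923, P5 0.5616, P6 0.5160, P4 0.2054, P2 0.1766, P3 0.0419.
The surplus seats go to P7, P1, P5.

P1=3, P2=1, P3=3, P4=2, P5=2, P6=2, P7=3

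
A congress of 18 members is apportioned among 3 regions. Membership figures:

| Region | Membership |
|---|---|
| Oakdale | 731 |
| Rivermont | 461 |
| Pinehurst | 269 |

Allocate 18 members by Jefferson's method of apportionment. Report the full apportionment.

Standard divisor 1461/18 ≈ 81.167; standard quotas: Oakdale 9.006, Rivermont 5.680, Pinehurst 3.314.
Rounding down gives 9, 5, 3 = 17 seats, so the divisor must be adjusted.
With modified divisor 75: modified quotas Oakdale 9.747, Rivermont 6.147, Pinehurst 3.587.
Rounding down: Oakdale 9, Rivermont 6, Pinehurst 3 (total 18).

Oakdale 9; Rivermont 6; Pinehurst 3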